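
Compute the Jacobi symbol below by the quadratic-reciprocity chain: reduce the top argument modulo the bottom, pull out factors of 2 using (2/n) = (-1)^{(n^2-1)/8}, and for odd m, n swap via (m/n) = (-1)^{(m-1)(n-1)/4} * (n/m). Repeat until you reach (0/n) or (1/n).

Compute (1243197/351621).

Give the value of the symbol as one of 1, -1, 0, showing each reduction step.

0

(1243197/351621) = (188334/351621)   [reduce mod 351621]
188334 = 2^1·94167; (2/351621) = -1 since 351621 mod 8 = 5, so (188334/351621) = (-1)^1·(94167/351621); sign now -1
reciprocity: (94167/351621) = +1·(351621/94167) since 94167 mod 4 = 3, 351621 mod 4 = 1; sign now -1
(351621/94167) = (69120/94167)   [reduce mod 94167]
69120 = 2^9·135; (2/94167) = +1 since 94167 mod 8 = 7, so (69120/94167) = (+1)^9·(135/94167); sign now -1
reciprocity: (135/94167) = -1·(94167/135) since 135 mod 4 = 3, 94167 mod 4 = 3; sign now +1
(94167/135) = (72/135)   [reduce mod 135]
72 = 2^3·9; (2/135) = +1 since 135 mod 8 = 7, so (72/135) = (+1)^3·(9/135); sign now +1
reciprocity: (9/135) = +1·(135/9) since 9 mod 4 = 1, 135 mod 4 = 3; sign now +1
(135/9) = (0/9)   [reduce mod 9]
(0/9) = 0   [gcd(a, n) > 1]; final value = 0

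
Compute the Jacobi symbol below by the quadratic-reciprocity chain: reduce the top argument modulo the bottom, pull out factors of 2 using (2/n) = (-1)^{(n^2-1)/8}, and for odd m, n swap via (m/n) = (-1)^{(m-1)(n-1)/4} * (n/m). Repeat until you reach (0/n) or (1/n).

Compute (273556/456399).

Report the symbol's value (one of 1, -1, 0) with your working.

273556 = 2^2·68389; (2/456399) = +1 since 456399 mod 8 = 7, so (273556/456399) = (+1)^2·(68389/456399); sign now +1
reciprocity: (68389/456399) = +1·(456399/68389) since 68389 mod 4 = 1, 456399 mod 4 = 3; sign now +1
(456399/68389) = (46065/68389)   [reduce mod 68389]
reciprocity: (46065/68389) = +1·(68389/46065) since 46065 mod 4 = 1, 68389 mod 4 = 1; sign now +1
(68389/46065) = (22324/46065)   [reduce mod 46065]
22324 = 2^2·5581; (2/46065) = +1 since 46065 mod 8 = 1, so (22324/46065) = (+1)^2·(5581/46065); sign now +1
reciprocity: (5581/46065) = +1·(46065/5581) since 5581 mod 4 = 1, 46065 mod 4 = 1; sign now +1
(46065/5581) = (1417/5581)   [reduce mod 5581]
reciprocity: (1417/5581) = +1·(5581/1417) since 1417 mod 4 = 1, 5581 mod 4 = 1; sign now +1
(5581/1417) = (1330/1417)   [reduce mod 1417]
1330 = 2^1·665; (2/1417) = +1 since 1417 mod 8 = 1, so (1330/1417) = (+1)^1·(665/1417); sign now +1
reciprocity: (665/1417) = +1·(1417/665) since 665 mod 4 = 1, 1417 mod 4 = 1; sign now +1
(1417/665) = (87/665)   [reduce mod 665]
reciprocity: (87/665) = +1·(665/87) since 87 mod 4 = 3, 665 mod 4 = 1; sign now +1
(665/87) = (56/87)   [reduce mod 87]
56 = 2^3·7; (2/87) = +1 since 87 mod 8 = 7, so (56/87) = (+1)^3·(7/87); sign now +1
reciprocity: (7/87) = -1·(87/7) since 7 mod 4 = 3, 87 mod 4 = 3; sign now -1
(87/7) = (3/7)   [reduce mod 7]
reciprocity: (3/7) = -1·(7/3) since 3 mod 4 = 3, 7 mod 4 = 3; sign now +1
(7/3) = (1/3)   [reduce mod 3]
(1/3) = 1; final value = sign = +1

1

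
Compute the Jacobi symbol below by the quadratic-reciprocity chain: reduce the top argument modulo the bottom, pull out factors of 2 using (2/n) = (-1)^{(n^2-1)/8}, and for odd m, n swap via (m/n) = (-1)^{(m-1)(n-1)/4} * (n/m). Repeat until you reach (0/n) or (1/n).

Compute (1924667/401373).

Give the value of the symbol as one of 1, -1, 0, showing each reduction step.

(1924667/401373): 1924667 mod 401373 = 319175, so (1924667/401373) = (319175/401373)
flip (319175/401373) -> (401373/319175): both odd, 319175 mod 4 = 3, 401373 mod 4 = 1, so the flip contributes +1; sign now +1
(401373/319175): 401373 mod 319175 = 82198, so (401373/319175) = (82198/319175)
factor out 2^1: 82198 = 2^1·41099; with 319175 mod 8 = 7, (2/319175) = +1; sign now +1; continue with (41099/319175)
flip (41099/319175) -> (319175/41099): both odd, 41099 mod 4 = 3, 319175 mod 4 = 3, so the flip contributes -1; sign now -1
(319175/41099): 319175 mod 41099 = 31482, so (319175/41099) = (31482/41099)
factor out 2^1: 31482 = 2^1·15741; with 41099 mod 8 = 3, (2/41099) = -1; sign now +1; continue with (15741/41099)
flip (15741/41099) -> (41099/15741): both odd, 15741 mod 4 = 1, 41099 mod 4 = 3, so the flip contributes +1; sign now +1
(41099/15741): 41099 mod 15741 = 9617, so (41099/15741) = (9617/15741)
flip (9617/15741) -> (15741/9617): both odd, 9617 mod 4 = 1, 15741 mod 4 = 1, so the flip contributes +1; sign now +1
(15741/9617): 15741 mod 9617 = 6124, so (15741/9617) = (6124/9617)
factor out 2^2: 6124 = 2^2·1531; with 9617 mod 8 = 1, (2/9617) = +1; sign now +1; continue with (1531/9617)
flip (1531/9617) -> (9617/1531): both odd, 1531 mod 4 = 3, 9617 mod 4 = 1, so the flip contributes +1; sign now +1
(9617/1531): 9617 mod 1531 = 431, so (9617/1531) = (431/1531)
flip (431/1531) -> (1531/431): both odd, 431 mod 4 = 3, 1531 mod 4 = 3, so the flip contributes -1; sign now -1
(1531/431): 1531 mod 431 = 238, so (1531/431) = (238/431)
factor out 2^1: 238 = 2^1·119; with 431 mod 8 = 7, (2/431) = +1; sign now -1; continue with (119/431)
flip (119/431) -> (431/119): both odd, 119 mod 4 = 3, 431 mod 4 = 3, so the flip contributes -1; sign now +1
(431/119): 431 mod 119 = 74, so (431/119) = (74/119)
factor out 2^1: 74 = 2^1·37; with 119 mod 8 = 7, (2/119) = +1; sign now +1; continue with (37/119)
flip (37/119) -> (119/37): both odd, 37 mod 4 = 1, 119 mod 4 = 3, so the flip contributes +1; sign now +1
(119/37): 119 mod 37 = 8, so (119/37) = (8/37)
factor out 2^3: 8 = 2^3·1; with 37 mod 8 = 5, (2/37) = -1; sign now -1; continue with (1/37)
reached (1/37) = 1, so the symbol is -1

-1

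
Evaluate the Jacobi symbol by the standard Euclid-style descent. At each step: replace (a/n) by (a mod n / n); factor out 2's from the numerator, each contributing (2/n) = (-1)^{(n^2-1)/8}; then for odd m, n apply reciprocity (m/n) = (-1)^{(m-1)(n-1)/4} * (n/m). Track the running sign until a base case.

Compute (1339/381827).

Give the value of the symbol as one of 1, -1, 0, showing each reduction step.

1

flip (1339/381827) -> (381827/1339): both odd, 1339 mod 4 = 3, 381827 mod 4 = 3, so the flip contributes -1; sign now -1
(381827/1339): 381827 mod 1339 = 212, so (381827/1339) = (212/1339)
factor out 2^2: 212 = 2^2·53; with 1339 mod 8 = 3, (2/1339) = -1; sign now -1; continue with (53/1339)
flip (53/1339) -> (1339/53): both odd, 53 mod 4 = 1, 1339 mod 4 = 3, so the flip contributes +1; sign now -1
(1339/53): 1339 mod 53 = 14, so (1339/53) = (14/53)
factor out 2^1: 14 = 2^1·7; with 53 mod 8 = 5, (2/53) = -1; sign now +1; continue with (7/53)
flip (7/53) -> (53/7): both odd, 7 mod 4 = 3, 53 mod 4 = 1, so the flip contributes +1; sign now +1
(53/7): 53 mod 7 = 4, so (53/7) = (4/7)
factor out 2^2: 4 = 2^2·1; with 7 mod 8 = 7, (2/7) = +1; sign now +1; continue with (1/7)
reached (1/7) = 1, so the symbol is +1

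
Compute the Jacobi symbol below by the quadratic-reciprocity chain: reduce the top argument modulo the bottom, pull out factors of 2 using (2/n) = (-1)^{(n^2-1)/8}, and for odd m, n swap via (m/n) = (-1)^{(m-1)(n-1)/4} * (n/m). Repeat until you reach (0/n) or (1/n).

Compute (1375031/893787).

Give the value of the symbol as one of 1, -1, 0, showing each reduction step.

1

(1375031/893787): 1375031 mod 893787 = 481244, so (1375031/893787) = (481244/893787)
factor out 2^2: 481244 = 2^2·120311; with 893787 mod 8 = 3, (2/893787) = -1; sign now +1; continue with (120311/893787)
flip (120311/893787) -> (893787/120311): both odd, 120311 mod 4 = 3, 893787 mod 4 = 3, so the flip contributes -1; sign now -1
(893787/120311): 893787 mod 120311 = 51610, so (893787/120311) = (51610/120311)
factor out 2^1: 51610 = 2^1·25805; with 120311 mod 8 = 7, (2/120311) = +1; sign now -1; continue with (25805/120311)
flip (25805/120311) -> (120311/25805): both odd, 25805 mod 4 = 1, 120311 mod 4 = 3, so the flip contributes +1; sign now -1
(120311/25805): 120311 mod 25805 = 17091, so (120311/25805) = (17091/25805)
flip (17091/25805) -> (25805/17091): both odd, 17091 mod 4 = 3, 25805 mod 4 = 1, so the flip contributes +1; sign now -1
(25805/17091): 25805 mod 17091 = 8714, so (25805/17091) = (8714/17091)
factor out 2^1: 8714 = 2^1·4357; with 17091 mod 8 = 3, (2/17091) = -1; sign now +1; continue with (4357/17091)
flip (4357/17091) -> (17091/4357): both odd, 4357 mod 4 = 1, 17091 mod 4 = 3, so the flip contributes +1; sign now +1
(17091/4357): 17091 mod 4357 = 4020, so (17091/4357) = (4020/4357)
factor out 2^2: 4020 = 2^2·1005; with 4357 mod 8 = 5, (2/4357) = -1; sign now +1; continue with (1005/4357)
flip (1005/4357) -> (4357/1005): both odd, 1005 mod 4 = 1, 4357 mod 4 = 1, so the flip contributes +1; sign now +1
(4357/1005): 4357 mod 1005 = 337, so (4357/1005) = (337/1005)
flip (337/1005) -> (1005/337): both odd, 337 mod 4 = 1, 1005 mod 4 = 1, so the flip contributes +1; sign now +1
(1005/337): 1005 mod 337 = 331, so (1005/337) = (331/337)
flip (331/337) -> (337/331): both odd, 331 mod 4 = 3, 337 mod 4 = 1, so the flip contributes +1; sign now +1
(337/331): 337 mod 331 = 6, so (337/331) = (6/331)
factor out 2^1: 6 = 2^1·3; with 331 mod 8 = 3, (2/331) = -1; sign now -1; continue with (3/331)
flip (3/331) -> (331/3): both odd, 3 mod 4 = 3, 331 mod 4 = 3, so the flip contributes -1; sign now +1
(331/3): 331 mod 3 = 1, so (331/3) = (1/3)
reached (1/3) = 1, so the symbol is +1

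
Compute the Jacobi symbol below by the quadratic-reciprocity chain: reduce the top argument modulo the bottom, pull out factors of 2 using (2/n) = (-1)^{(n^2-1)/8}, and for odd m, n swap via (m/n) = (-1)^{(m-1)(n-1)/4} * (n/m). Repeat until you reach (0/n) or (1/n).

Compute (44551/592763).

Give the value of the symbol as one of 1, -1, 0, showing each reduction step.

flip (44551/592763) -> (592763/44551): both odd, 44551 mod 4 = 3, 592763 mod 4 = 3, so the flip contributes -1; sign now -1
(592763/44551): 592763 mod 44551 = 13600, so (592763/44551) = (13600/44551)
factor out 2^5: 13600 = 2^5·425; with 44551 mod 8 = 7, (2/44551) = +1; sign now -1; continue with (425/44551)
flip (425/44551) -> (44551/425): both odd, 425 mod 4 = 1, 44551 mod 4 = 3, so the flip contributes +1; sign now -1
(44551/425): 44551 mod 425 = 351, so (44551/425) = (351/425)
flip (351/425) -> (425/351): both odd, 351 mod 4 = 3, 425 mod 4 = 1, so the flip contributes +1; sign now -1
(425/351): 425 mod 351 = 74, so (425/351) = (74/351)
factor out 2^1: 74 = 2^1·37; with 351 mod 8 = 7, (2/351) = +1; sign now -1; continue with (37/351)
flip (37/351) -> (351/37): both odd, 37 mod 4 = 1, 351 mod 4 = 3, so the flip contributes +1; sign now -1
(351/37): 351 mod 37 = 18, so (351/37) = (18/37)
factor out 2^1: 18 = 2^1·9; with 37 mod 8 = 5, (2/37) = -1; sign now +1; continue with (9/37)
flip (9/37) -> (37/9): both odd, 9 mod 4 = 1, 37 mod 4 = 1, so the flip contributes +1; sign now +1
(37/9): 37 mod 9 = 1, so (37/9) = (1/9)
reached (1/9) = 1, so the symbol is +1

1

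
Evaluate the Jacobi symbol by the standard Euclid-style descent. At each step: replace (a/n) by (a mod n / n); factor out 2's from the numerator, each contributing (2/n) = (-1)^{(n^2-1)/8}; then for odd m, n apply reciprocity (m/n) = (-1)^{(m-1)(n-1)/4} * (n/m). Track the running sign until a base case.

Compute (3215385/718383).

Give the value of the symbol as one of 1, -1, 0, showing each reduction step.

(3215385/718383) = (341853/718383)   [reduce mod 718383]
reciprocity: (341853/718383) = +1·(718383/341853) since 341853 mod 4 = 1, 718383 mod 4 = 3; sign now +1
(718383/341853) = (34677/341853)   [reduce mod 341853]
reciprocity: (34677/341853) = +1·(341853/34677) since 34677 mod 4 = 1, 341853 mod 4 = 1; sign now +1
(341853/34677) = (29760/34677)   [reduce mod 34677]
29760 = 2^6·465; (2/34677) = -1 since 34677 mod 8 = 5, so (29760/34677) = (-1)^6·(465/34677); sign now +1
reciprocity: (465/34677) = +1·(34677/465) since 465 mod 4 = 1, 34677 mod 4 = 1; sign now +1
(34677/465) = (267/465)   [reduce mod 465]
reciprocity: (267/465) = +1·(465/267) since 267 mod 4 = 3, 465 mod 4 = 1; sign now +1
(465/267) = (198/267)   [reduce mod 267]
198 = 2^1·99; (2/267) = -1 since 267 mod 8 = 3, so (198/267) = (-1)^1·(99/267); sign now -1
reciprocity: (99/267) = -1·(267/99) since 99 mod 4 = 3, 267 mod 4 = 3; sign now +1
(267/99) = (69/99)   [reduce mod 99]
reciprocity: (69/99) = +1·(99/69) since 69 mod 4 = 1, 99 mod 4 = 3; sign now +1
(99/69) = (30/69)   [reduce mod 69]
30 = 2^1·15; (2/69) = -1 since 69 mod 8 = 5, so (30/69) = (-1)^1·(15/69); sign now -1
reciprocity: (15/69) = +1·(69/15) since 15 mod 4 = 3, 69 mod 4 = 1; sign now -1
(69/15) = (9/15)   [reduce mod 15]
reciprocity: (9/15) = +1·(15/9) since 9 mod 4 = 1, 15 mod 4 = 3; sign now -1
(15/9) = (6/9)   [reduce mod 9]
6 = 2^1·3; (2/9) = +1 since 9 mod 8 = 1, so (6/9) = (+1)^1·(3/9); sign now -1
reciprocity: (3/9) = +1·(9/3) since 3 mod 4 = 3, 9 mod 4 = 1; sign now -1
(9/3) = (0/3)   [reduce mod 3]
(0/3) = 0   [gcd(a, n) > 1]; final value = 0

0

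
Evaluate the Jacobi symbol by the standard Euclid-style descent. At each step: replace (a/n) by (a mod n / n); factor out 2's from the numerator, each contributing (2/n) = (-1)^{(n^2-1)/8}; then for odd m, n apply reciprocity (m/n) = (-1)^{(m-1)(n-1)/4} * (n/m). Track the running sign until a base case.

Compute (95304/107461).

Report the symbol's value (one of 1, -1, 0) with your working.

1

95304 = 2^3·11913; (2/107461) = -1 since 107461 mod 8 = 5, so (95304/107461) = (-1)^3·(11913/107461); sign now -1
reciprocity: (11913/107461) = +1·(107461/11913) since 11913 mod 4 = 1, 107461 mod 4 = 1; sign now -1
(107461/11913) = (244/11913)   [reduce mod 11913]
244 = 2^2·61; (2/11913) = +1 since 11913 mod 8 = 1, so (244/11913) = (+1)^2·(61/11913); sign now -1
reciprocity: (61/11913) = +1·(11913/61) since 61 mod 4 = 1, 11913 mod 4 = 1; sign now -1
(11913/61) = (18/61)   [reduce mod 61]
18 = 2^1·9; (2/61) = -1 since 61 mod 8 = 5, so (18/61) = (-1)^1·(9/61); sign now +1
reciprocity: (9/61) = +1·(61/9) since 9 mod 4 = 1, 61 mod 4 = 1; sign now +1
(61/9) = (7/9)   [reduce mod 9]
reciprocity: (7/9) = +1·(9/7) since 7 mod 4 = 3, 9 mod 4 = 1; sign now +1
(9/7) = (2/7)   [reduce mod 7]
2 = 2^1·1; (2/7) = +1 since 7 mod 8 = 7, so (2/7) = (+1)^1·(1/7); sign now +1
(1/7) = 1; final value = sign = +1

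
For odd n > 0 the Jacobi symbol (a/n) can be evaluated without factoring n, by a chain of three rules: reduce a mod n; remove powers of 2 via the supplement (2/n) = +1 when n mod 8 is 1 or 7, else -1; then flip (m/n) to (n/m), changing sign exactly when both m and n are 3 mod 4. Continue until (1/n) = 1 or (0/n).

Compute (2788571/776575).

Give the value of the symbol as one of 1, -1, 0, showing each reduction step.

1

(2788571/776575) = (458846/776575)   [reduce mod 776575]
458846 = 2^1·229423; (2/776575) = +1 since 776575 mod 8 = 7, so (458846/776575) = (+1)^1·(229423/776575); sign now +1
reciprocity: (229423/776575) = -1·(776575/229423) since 229423 mod 4 = 3, 776575 mod 4 = 3; sign now -1
(776575/229423) = (88306/229423)   [reduce mod 229423]
88306 = 2^1·44153; (2/229423) = +1 since 229423 mod 8 = 7, so (88306/229423) = (+1)^1·(44153/229423); sign now -1
reciprocity: (44153/229423) = +1·(229423/44153) since 44153 mod 4 = 1, 229423 mod 4 = 3; sign now -1
(229423/44153) = (8658/44153)   [reduce mod 44153]
8658 = 2^1·4329; (2/44153) = +1 since 44153 mod 8 = 1, so (8658/44153) = (+1)^1·(4329/44153); sign now -1
reciprocity: (4329/44153) = +1·(44153/4329) since 4329 mod 4 = 1, 44153 mod 4 = 1; sign now -1
(44153/4329) = (863/4329)   [reduce mod 4329]
reciprocity: (863/4329) = +1·(4329/863) since 863 mod 4 = 3, 4329 mod 4 = 1; sign now -1
(4329/863) = (14/863)   [reduce mod 863]
14 = 2^1·7; (2/863) = +1 since 863 mod 8 = 7, so (14/863) = (+1)^1·(7/863); sign now -1
reciprocity: (7/863) = -1·(863/7) since 7 mod 4 = 3, 863 mod 4 = 3; sign now +1
(863/7) = (2/7)   [reduce mod 7]
2 = 2^1·1; (2/7) = +1 since 7 mod 8 = 7, so (2/7) = (+1)^1·(1/7); sign now +1
(1/7) = 1; final value = sign = +1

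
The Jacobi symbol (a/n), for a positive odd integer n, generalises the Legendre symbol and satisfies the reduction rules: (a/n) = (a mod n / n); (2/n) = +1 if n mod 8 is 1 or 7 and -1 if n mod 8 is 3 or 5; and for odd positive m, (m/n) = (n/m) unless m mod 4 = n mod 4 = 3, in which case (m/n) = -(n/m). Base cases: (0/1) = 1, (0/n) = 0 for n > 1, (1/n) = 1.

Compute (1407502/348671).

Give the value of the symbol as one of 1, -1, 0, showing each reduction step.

(1407502/348671): 1407502 mod 348671 = 12818, so (1407502/348671) = (12818/348671)
factor out 2^1: 12818 = 2^1·6409; with 348671 mod 8 = 7, (2/348671) = +1; sign now +1; continue with (6409/348671)
flip (6409/348671) -> (348671/6409): both odd, 6409 mod 4 = 1, 348671 mod 4 = 3, so the flip contributes +1; sign now +1
(348671/6409): 348671 mod 6409 = 2585, so (348671/6409) = (2585/6409)
flip (2585/6409) -> (6409/2585): both odd, 2585 mod 4 = 1, 6409 mod 4 = 1, so the flip contributes +1; sign now +1
(6409/2585): 6409 mod 2585 = 1239, so (6409/2585) = (1239/2585)
flip (1239/2585) -> (2585/1239): both odd, 1239 mod 4 = 3, 2585 mod 4 = 1, so the flip contributes +1; sign now +1
(2585/1239): 2585 mod 1239 = 107, so (2585/1239) = (107/1239)
flip (107/1239) -> (1239/107): both odd, 107 mod 4 = 3, 1239 mod 4 = 3, so the flip contributes -1; sign now -1
(1239/107): 1239 mod 107 = 62, so (1239/107) = (62/107)
factor out 2^1: 62 = 2^1·31; with 107 mod 8 = 3, (2/107) = -1; sign now +1; continue with (31/107)
flip (31/107) -> (107/31): both odd, 31 mod 4 = 3, 107 mod 4 = 3, so the flip contributes -1; sign now -1
(107/31): 107 mod 31 = 14, so (107/31) = (14/31)
factor out 2^1: 14 = 2^1·7; with 31 mod 8 = 7, (2/31) = +1; sign now -1; continue with (7/31)
flip (7/31) -> (31/7): both odd, 7 mod 4 = 3, 31 mod 4 = 3, so the flip contributes -1; sign now +1
(31/7): 31 mod 7 = 3, so (31/7) = (3/7)
flip (3/7) -> (7/3): both odd, 3 mod 4 = 3, 7 mod 4 = 3, so the flip contributes -1; sign now -1
(7/3): 7 mod 3 = 1, so (7/3) = (1/3)
reached (1/3) = 1, so the symbol is -1

-1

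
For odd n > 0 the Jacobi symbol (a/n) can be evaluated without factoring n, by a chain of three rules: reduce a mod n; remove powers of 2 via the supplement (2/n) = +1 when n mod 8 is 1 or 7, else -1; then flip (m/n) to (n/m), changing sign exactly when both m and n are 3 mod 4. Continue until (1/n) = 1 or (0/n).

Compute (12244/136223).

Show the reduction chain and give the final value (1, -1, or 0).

12244 = 2^2·3061; (2/136223) = +1 since 136223 mod 8 = 7, so (12244/136223) = (+1)^2·(3061/136223); sign now +1
reciprocity: (3061/136223) = +1·(136223/3061) since 3061 mod 4 = 1, 136223 mod 4 = 3; sign now +1
(136223/3061) = (1539/3061)   [reduce mod 3061]
reciprocity: (1539/3061) = +1·(3061/1539) since 1539 mod 4 = 3, 3061 mod 4 = 1; sign now +1
(3061/1539) = (1522/1539)   [reduce mod 1539]
1522 = 2^1·761; (2/1539) = -1 since 1539 mod 8 = 3, so (1522/1539) = (-1)^1·(761/1539); sign now -1
reciprocity: (761/1539) = +1·(1539/761) since 761 mod 4 = 1, 1539 mod 4 = 3; sign now -1
(1539/761) = (17/761)   [reduce mod 761]
reciprocity: (17/761) = +1·(761/17) since 17 mod 4 = 1, 761 mod 4 = 1; sign now -1
(761/17) = (13/17)   [reduce mod 17]
reciprocity: (13/17) = +1·(17/13) since 13 mod 4 = 1, 17 mod 4 = 1; sign now -1
(17/13) = (4/13)   [reduce mod 13]
4 = 2^2·1; (2/13) = -1 since 13 mod 8 = 5, so (4/13) = (-1)^2·(1/13); sign now -1
(1/13) = 1; final value = sign = -1

-1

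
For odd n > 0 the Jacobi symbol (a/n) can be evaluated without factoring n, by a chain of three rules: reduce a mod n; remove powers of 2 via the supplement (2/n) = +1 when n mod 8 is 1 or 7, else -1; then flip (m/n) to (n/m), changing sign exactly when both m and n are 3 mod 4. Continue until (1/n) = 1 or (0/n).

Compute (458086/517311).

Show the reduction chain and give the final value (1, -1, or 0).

factor out 2^1: 458086 = 2^1·229043; with 517311 mod 8 = 7, (2/517311) = +1; sign now +1; continue with (229043/517311)
flip (229043/517311) -> (517311/229043): both odd, 229043 mod 4 = 3, 517311 mod 4 = 3, so the flip contributes -1; sign now -1
(517311/229043): 517311 mod 229043 = 59225, so (517311/229043) = (59225/229043)
flip (59225/229043) -> (229043/59225): both odd, 59225 mod 4 = 1, 229043 mod 4 = 3, so the flip contributes +1; sign now -1
(229043/59225): 229043 mod 59225 = 51368, so (229043/59225) = (51368/59225)
factor out 2^3: 51368 = 2^3·6421; with 59225 mod 8 = 1, (2/59225) = +1; sign now -1; continue with (6421/59225)
flip (6421/59225) -> (59225/6421): both odd, 6421 mod 4 = 1, 59225 mod 4 = 1, so the flip contributes +1; sign now -1
(59225/6421): 59225 mod 6421 = 1436, so (59225/6421) = (1436/6421)
factor out 2^2: 1436 = 2^2·359; with 6421 mod 8 = 5, (2/6421) = -1; sign now -1; continue with (359/6421)
flip (359/6421) -> (6421/359): both odd, 359 mod 4 = 3, 6421 mod 4 = 1, so the flip contributes +1; sign now -1
(6421/359): 6421 mod 359 = 318, so (6421/359) = (318/359)
factor out 2^1: 318 = 2^1·159; with 359 mod 8 = 7, (2/359) = +1; sign now -1; continue with (159/359)
flip (159/359) -> (359/159): both odd, 159 mod 4 = 3, 359 mod 4 = 3, so the flip contributes -1; sign now +1
(359/159): 359 mod 159 = 41, so (359/159) = (41/159)
flip (41/159) -> (159/41): both odd, 41 mod 4 = 1, 159 mod 4 = 3, so the flip contributes +1; sign now +1
(159/41): 159 mod 41 = 36, so (159/41) = (36/41)
factor out 2^2: 36 = 2^2·9; with 41 mod 8 = 1, (2/41) = +1; sign now +1; continue with (9/41)
flip (9/41) -> (41/9): both odd, 9 mod 4 = 1, 41 mod 4 = 1, so the flip contributes +1; sign now +1
(41/9): 41 mod 9 = 5, so (41/9) = (5/9)
flip (5/9) -> (9/5): both odd, 5 mod 4 = 1, 9 mod 4 = 1, so the flip contributes +1; sign now +1
(9/5): 9 mod 5 = 4, so (9/5) = (4/5)
factor out 2^2: 4 = 2^2·1; with 5 mod 8 = 5, (2/5) = -1; sign now +1; continue with (1/5)
reached (1/5) = 1, so the symbol is +1

1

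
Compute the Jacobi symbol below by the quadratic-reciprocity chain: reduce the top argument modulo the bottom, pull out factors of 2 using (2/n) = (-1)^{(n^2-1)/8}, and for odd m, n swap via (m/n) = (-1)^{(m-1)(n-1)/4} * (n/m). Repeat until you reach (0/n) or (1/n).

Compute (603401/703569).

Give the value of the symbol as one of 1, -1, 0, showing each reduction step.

1

flip (603401/703569) -> (703569/603401): both odd, 603401 mod 4 = 1, 703569 mod 4 = 1, so the flip contributes +1; sign now +1
(703569/603401): 703569 mod 603401 = 100168, so (703569/603401) = (100168/603401)
factor out 2^3: 100168 = 2^3·12521; with 603401 mod 8 = 1, (2/603401) = +1; sign now +1; continue with (12521/603401)
flip (12521/603401) -> (603401/12521): both odd, 12521 mod 4 = 1, 603401 mod 4 = 1, so the flip contributes +1; sign now +1
(603401/12521): 603401 mod 12521 = 2393, so (603401/12521) = (2393/12521)
flip (2393/12521) -> (12521/2393): both odd, 2393 mod 4 = 1, 12521 mod 4 = 1, so the flip contributes +1; sign now +1
(12521/2393): 12521 mod 2393 = 556, so (12521/2393) = (556/2393)
factor out 2^2: 556 = 2^2·139; with 2393 mod 8 = 1, (2/2393) = +1; sign now +1; continue with (139/2393)
flip (139/2393) -> (2393/139): both odd, 139 mod 4 = 3, 2393 mod 4 = 1, so the flip contributes +1; sign now +1
(2393/139): 2393 mod 139 = 30, so (2393/139) = (30/139)
factor out 2^1: 30 = 2^1·15; with 139 mod 8 = 3, (2/139) = -1; sign now -1; continue with (15/139)
flip (15/139) -> (139/15): both odd, 15 mod 4 = 3, 139 mod 4 = 3, so the flip contributes -1; sign now +1
(139/15): 139 mod 15 = 4, so (139/15) = (4/15)
factor out 2^2: 4 = 2^2·1; with 15 mod 8 = 7, (2/15) = +1; sign now +1; continue with (1/15)
reached (1/15) = 1, so the symbol is +1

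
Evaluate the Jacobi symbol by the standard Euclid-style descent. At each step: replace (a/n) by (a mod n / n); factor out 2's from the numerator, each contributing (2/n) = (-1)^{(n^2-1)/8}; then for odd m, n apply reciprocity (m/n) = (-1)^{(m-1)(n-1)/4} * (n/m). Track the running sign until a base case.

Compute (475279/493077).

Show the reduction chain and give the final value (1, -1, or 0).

reciprocity: (475279/493077) = +1·(493077/475279) since 475279 mod 4 = 3, 493077 mod 4 = 1; sign now +1
(493077/475279) = (17798/475279)   [reduce mod 475279]
17798 = 2^1·8899; (2/475279) = +1 since 475279 mod 8 = 7, so (17798/475279) = (+1)^1·(8899/475279); sign now +1
reciprocity: (8899/475279) = -1·(475279/8899) since 8899 mod 4 = 3, 475279 mod 4 = 3; sign now -1
(475279/8899) = (3632/8899)   [reduce mod 8899]
3632 = 2^4·227; (2/8899) = -1 since 8899 mod 8 = 3, so (3632/8899) = (-1)^4·(227/8899); sign now -1
reciprocity: (227/8899) = -1·(8899/227) since 227 mod 4 = 3, 8899 mod 4 = 3; sign now +1
(8899/227) = (46/227)   [reduce mod 227]
46 = 2^1·23; (2/227) = -1 since 227 mod 8 = 3, so (46/227) = (-1)^1·(23/227); sign now -1
reciprocity: (23/227) = -1·(227/23) since 23 mod 4 = 3, 227 mod 4 = 3; sign now +1
(227/23) = (20/23)   [reduce mod 23]
20 = 2^2·5; (2/23) = +1 since 23 mod 8 = 7, so (20/23) = (+1)^2·(5/23); sign now +1
reciprocity: (5/23) = +1·(23/5) since 5 mod 4 = 1, 23 mod 4 = 3; sign now +1
(23/5) = (3/5)   [reduce mod 5]
reciprocity: (3/5) = +1·(5/3) since 3 mod 4 = 3, 5 mod 4 = 1; sign now +1
(5/3) = (2/3)   [reduce mod 3]
2 = 2^1·1; (2/3) = -1 since 3 mod 8 = 3, so (2/3) = (-1)^1·(1/3); sign now -1
(1/3) = 1; final value = sign = -1

-1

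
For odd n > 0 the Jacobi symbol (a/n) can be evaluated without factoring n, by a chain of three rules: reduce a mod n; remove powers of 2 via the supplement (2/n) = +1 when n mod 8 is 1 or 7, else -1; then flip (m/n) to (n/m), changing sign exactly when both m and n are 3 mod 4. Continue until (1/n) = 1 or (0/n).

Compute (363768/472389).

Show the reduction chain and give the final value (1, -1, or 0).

0

363768 = 2^3·45471; (2/472389) = -1 since 472389 mod 8 = 5, so (363768/472389) = (-1)^3·(45471/472389); sign now -1
reciprocity: (45471/472389) = +1·(472389/45471) since 45471 mod 4 = 3, 472389 mod 4 = 1; sign now -1
(472389/45471) = (17679/45471)   [reduce mod 45471]
reciprocity: (17679/45471) = -1·(45471/17679) since 17679 mod 4 = 3, 45471 mod 4 = 3; sign now +1
(45471/17679) = (10113/17679)   [reduce mod 17679]
reciprocity: (10113/17679) = +1·(17679/10113) since 10113 mod 4 = 1, 17679 mod 4 = 3; sign now +1
(17679/10113) = (7566/10113)   [reduce mod 10113]
7566 = 2^1·3783; (2/10113) = +1 since 10113 mod 8 = 1, so (7566/10113) = (+1)^1·(3783/10113); sign now +1
reciprocity: (3783/10113) = +1·(10113/3783) since 3783 mod 4 = 3, 10113 mod 4 = 1; sign now +1
(10113/3783) = (2547/3783)   [reduce mod 3783]
reciprocity: (2547/3783) = -1·(3783/2547) since 2547 mod 4 = 3, 3783 mod 4 = 3; sign now -1
(3783/2547) = (1236/2547)   [reduce mod 2547]
1236 = 2^2·309; (2/2547) = -1 since 2547 mod 8 = 3, so (1236/2547) = (-1)^2·(309/2547); sign now -1
reciprocity: (309/2547) = +1·(2547/309) since 309 mod 4 = 1, 2547 mod 4 = 3; sign now -1
(2547/309) = (75/309)   [reduce mod 309]
reciprocity: (75/309) = +1·(309/75) since 75 mod 4 = 3, 309 mod 4 = 1; sign now -1
(309/75) = (9/75)   [reduce mod 75]
reciprocity: (9/75) = +1·(75/9) since 9 mod 4 = 1, 75 mod 4 = 3; sign now -1
(75/9) = (3/9)   [reduce mod 9]
reciprocity: (3/9) = +1·(9/3) since 3 mod 4 = 3, 9 mod 4 = 1; sign now -1
(9/3) = (0/3)   [reduce mod 3]
(0/3) = 0   [gcd(a, n) > 1]; final value = 0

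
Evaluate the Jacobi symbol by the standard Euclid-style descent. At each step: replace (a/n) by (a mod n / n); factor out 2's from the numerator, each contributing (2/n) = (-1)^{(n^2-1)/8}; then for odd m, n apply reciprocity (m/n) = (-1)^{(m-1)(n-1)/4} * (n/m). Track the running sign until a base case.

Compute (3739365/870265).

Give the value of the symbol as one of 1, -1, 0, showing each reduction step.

(3739365/870265) = (258305/870265)   [reduce mod 870265]
reciprocity: (258305/870265) = +1·(870265/258305) since 258305 mod 4 = 1, 870265 mod 4 = 1; sign now +1
(870265/258305) = (95350/258305)   [reduce mod 258305]
95350 = 2^1·47675; (2/258305) = +1 since 258305 mod 8 = 1, so (95350/258305) = (+1)^1·(47675/258305); sign now +1
reciprocity: (47675/258305) = +1·(258305/47675) since 47675 mod 4 = 3, 258305 mod 4 = 1; sign now +1
(258305/47675) = (19930/47675)   [reduce mod 47675]
19930 = 2^1·9965; (2/47675) = -1 since 47675 mod 8 = 3, so (19930/47675) = (-1)^1·(9965/47675); sign now -1
reciprocity: (9965/47675) = +1·(47675/9965) since 9965 mod 4 = 1, 47675 mod 4 = 3; sign now -1
(47675/9965) = (7815/9965)   [reduce mod 9965]
reciprocity: (7815/9965) = +1·(9965/7815) since 7815 mod 4 = 3, 9965 mod 4 = 1; sign now -1
(9965/7815) = (2150/7815)   [reduce mod 7815]
2150 = 2^1·1075; (2/7815) = +1 since 7815 mod 8 = 7, so (2150/7815) = (+1)^1·(1075/7815); sign now -1
reciprocity: (1075/7815) = -1·(7815/1075) since 1075 mod 4 = 3, 7815 mod 4 = 3; sign now +1
(7815/1075) = (290/1075)   [reduce mod 1075]
290 = 2^1·145; (2/1075) = -1 since 1075 mod 8 = 3, so (290/1075) = (-1)^1·(145/1075); sign now -1
reciprocity: (145/1075) = +1·(1075/145) since 145 mod 4 = 1, 1075 mod 4 = 3; sign now -1
(1075/145) = (60/145)   [reduce mod 145]
60 = 2^2·15; (2/145) = +1 since 145 mod 8 = 1, so (60/145) = (+1)^2·(15/145); sign now -1
reciprocity: (15/145) = +1·(145/15) since 15 mod 4 = 3, 145 mod 4 = 1; sign now -1
(145/15) = (10/15)   [reduce mod 15]
10 = 2^1·5; (2/15) = +1 since 15 mod 8 = 7, so (10/15) = (+1)^1·(5/15); sign now -1
reciprocity: (5/15) = +1·(15/5) since 5 mod 4 = 1, 15 mod 4 = 3; sign now -1
(15/5) = (0/5)   [reduce mod 5]
(0/5) = 0   [gcd(a, n) > 1]; final value = 0

0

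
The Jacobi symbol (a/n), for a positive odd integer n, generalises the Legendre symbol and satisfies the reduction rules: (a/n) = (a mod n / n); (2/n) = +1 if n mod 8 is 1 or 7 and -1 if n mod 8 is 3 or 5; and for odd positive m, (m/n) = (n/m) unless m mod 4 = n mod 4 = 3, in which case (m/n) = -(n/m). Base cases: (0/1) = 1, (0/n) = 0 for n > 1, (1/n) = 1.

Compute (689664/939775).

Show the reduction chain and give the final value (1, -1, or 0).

factor out 2^9: 689664 = 2^9·1347; with 939775 mod 8 = 7, (2/939775) = +1; sign now +1; continue with (1347/939775)
flip (1347/939775) -> (939775/1347): both odd, 1347 mod 4 = 3, 939775 mod 4 = 3, so the flip contributes -1; sign now -1
(939775/1347): 939775 mod 1347 = 916, so (939775/1347) = (916/1347)
factor out 2^2: 916 = 2^2·229; with 1347 mod 8 = 3, (2/1347) = -1; sign now -1; continue with (229/1347)
flip (229/1347) -> (1347/229): both odd, 229 mod 4 = 1, 1347 mod 4 = 3, so the flip contributes +1; sign now -1
(1347/229): 1347 mod 229 = 202, so (1347/229) = (202/229)
factor out 2^1: 202 = 2^1·101; with 229 mod 8 = 5, (2/229) = -1; sign now +1; continue with (101/229)
flip (101/229) -> (229/101): both odd, 101 mod 4 = 1, 229 mod 4 = 1, so the flip contributes +1; sign now +1
(229/101): 229 mod 101 = 27, so (229/101) = (27/101)
flip (27/101) -> (101/27): both odd, 27 mod 4 = 3, 101 mod 4 = 1, so the flip contributes +1; sign now +1
(101/27): 101 mod 27 = 20, so (101/27) = (20/27)
factor out 2^2: 20 = 2^2·5; with 27 mod 8 = 3, (2/27) = -1; sign now +1; continue with (5/27)
flip (5/27) -> (27/5): both odd, 5 mod 4 = 1, 27 mod 4 = 3, so the flip contributes +1; sign now +1
(27/5): 27 mod 5 = 2, so (27/5) = (2/5)
factor out 2^1: 2 = 2^1·1; with 5 mod 8 = 5, (2/5) = -1; sign now -1; continue with (1/5)
reached (1/5) = 1, so the symbol is -1

-1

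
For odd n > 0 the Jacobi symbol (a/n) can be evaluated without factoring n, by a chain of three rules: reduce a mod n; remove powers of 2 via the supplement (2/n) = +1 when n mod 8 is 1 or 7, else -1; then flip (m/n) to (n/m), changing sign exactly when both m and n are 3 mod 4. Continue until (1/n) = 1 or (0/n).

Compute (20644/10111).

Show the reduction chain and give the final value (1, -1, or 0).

(20644/10111): 20644 mod 10111 = 422, so (20644/10111) = (422/10111)
factor out 2^1: 422 = 2^1·211; with 10111 mod 8 = 7, (2/10111) = +1; sign now +1; continue with (211/10111)
flip (211/10111) -> (10111/211): both odd, 211 mod 4 = 3, 10111 mod 4 = 3, so the flip contributes -1; sign now -1
(10111/211): 10111 mod 211 = 194, so (10111/211) = (194/211)
factor out 2^1: 194 = 2^1·97; with 211 mod 8 = 3, (2/211) = -1; sign now +1; continue with (97/211)
flip (97/211) -> (211/97): both odd, 97 mod 4 = 1, 211 mod 4 = 3, so the flip contributes +1; sign now +1
(211/97): 211 mod 97 = 17, so (211/97) = (17/97)
flip (17/97) -> (97/17): both odd, 17 mod 4 = 1, 97 mod 4 = 1, so the flip contributes +1; sign now +1
(97/17): 97 mod 17 = 12, so (97/17) = (12/17)
factor out 2^2: 12 = 2^2·3; with 17 mod 8 = 1, (2/17) = +1; sign now +1; continue with (3/17)
flip (3/17) -> (17/3): both odd, 3 mod 4 = 3, 17 mod 4 = 1, so the flip contributes +1; sign now +1
(17/3): 17 mod 3 = 2, so (17/3) = (2/3)
factor out 2^1: 2 = 2^1·1; with 3 mod 8 = 3, (2/3) = -1; sign now -1; continue with (1/3)
reached (1/3) = 1, so the symbol is -1

-1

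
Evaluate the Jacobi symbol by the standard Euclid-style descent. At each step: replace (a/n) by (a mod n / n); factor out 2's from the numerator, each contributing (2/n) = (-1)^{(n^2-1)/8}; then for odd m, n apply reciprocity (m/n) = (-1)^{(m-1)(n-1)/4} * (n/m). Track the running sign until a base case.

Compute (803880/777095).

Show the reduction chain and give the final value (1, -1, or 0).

(803880/777095): 803880 mod 777095 = 26785, so (803880/777095) = (26785/777095)
flip (26785/777095) -> (777095/26785): both odd, 26785 mod 4 = 1, 777095 mod 4 = 3, so the flip contributes +1; sign now +1
(777095/26785): 777095 mod 26785 = 330, so (777095/26785) = (330/26785)
factor out 2^1: 330 = 2^1·165; with 26785 mod 8 = 1, (2/26785) = +1; sign now +1; continue with (165/26785)
flip (165/26785) -> (26785/165): both odd, 165 mod 4 = 1, 26785 mod 4 = 1, so the flip contributes +1; sign now +1
(26785/165): 26785 mod 165 = 55, so (26785/165) = (55/165)
flip (55/165) -> (165/55): both odd, 55 mod 4 = 3, 165 mod 4 = 1, so the flip contributes +1; sign now +1
(165/55): 165 mod 55 = 0, so (165/55) = (0/55)
reached (0/55); gcd(a, n) > 1, so (0/55) = 0 and the symbol is 0

0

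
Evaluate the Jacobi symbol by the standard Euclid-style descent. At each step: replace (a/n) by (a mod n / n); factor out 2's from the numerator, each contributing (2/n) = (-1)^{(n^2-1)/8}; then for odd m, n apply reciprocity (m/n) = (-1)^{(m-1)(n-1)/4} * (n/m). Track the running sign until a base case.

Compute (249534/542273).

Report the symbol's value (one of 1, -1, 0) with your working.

-1

factor out 2^1: 249534 = 2^1·124767; with 542273 mod 8 = 1, (2/542273) = +1; sign now +1; continue with (124767/542273)
flip (124767/542273) -> (542273/124767): both odd, 124767 mod 4 = 3, 542273 mod 4 = 1, so the flip contributes +1; sign now +1
(542273/124767): 542273 mod 124767 = 43205, so (542273/124767) = (43205/124767)
flip (43205/124767) -> (124767/43205): both odd, 43205 mod 4 = 1, 124767 mod 4 = 3, so the flip contributes +1; sign now +1
(124767/43205): 124767 mod 43205 = 38357, so (124767/43205) = (38357/43205)
flip (38357/43205) -> (43205/38357): both odd, 38357 mod 4 = 1, 43205 mod 4 = 1, so the flip contributes +1; sign now +1
(43205/38357): 43205 mod 38357 = 4848, so (43205/38357) = (4848/38357)
factor out 2^4: 4848 = 2^4·303; with 38357 mod 8 = 5, (2/38357) = -1; sign now +1; continue with (303/38357)
flip (303/38357) -> (38357/303): both odd, 303 mod 4 = 3, 38357 mod 4 = 1, so the flip contributes +1; sign now +1
(38357/303): 38357 mod 303 = 179, so (38357/303) = (179/303)
flip (179/303) -> (303/179): both odd, 179 mod 4 = 3, 303 mod 4 = 3, so the flip contributes -1; sign now -1
(303/179): 303 mod 179 = 124, so (303/179) = (124/179)
factor out 2^2: 124 = 2^2·31; with 179 mod 8 = 3, (2/179) = -1; sign now -1; continue with (31/179)
flip (31/179) -> (179/31): both odd, 31 mod 4 = 3, 179 mod 4 = 3, so the flip contributes -1; sign now +1
(179/31): 179 mod 31 = 24, so (179/31) = (24/31)
factor out 2^3: 24 = 2^3·3; with 31 mod 8 = 7, (2/31) = +1; sign now +1; continue with (3/31)
flip (3/31) -> (31/3): both odd, 3 mod 4 = 3, 31 mod 4 = 3, so the flip contributes -1; sign now -1
(31/3): 31 mod 3 = 1, so (31/3) = (1/3)
reached (1/3) = 1, so the symbol is -1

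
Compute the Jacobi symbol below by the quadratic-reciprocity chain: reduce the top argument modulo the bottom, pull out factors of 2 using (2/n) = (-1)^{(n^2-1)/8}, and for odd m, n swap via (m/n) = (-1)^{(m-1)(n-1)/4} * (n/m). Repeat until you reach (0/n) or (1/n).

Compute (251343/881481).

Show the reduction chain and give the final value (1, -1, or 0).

0

flip (251343/881481) -> (881481/251343): both odd, 251343 mod 4 = 3, 881481 mod 4 = 1, so the flip contributes +1; sign now +1
(881481/251343): 881481 mod 251343 = 127452, so (881481/251343) = (127452/251343)
factor out 2^2: 127452 = 2^2·31863; with 251343 mod 8 = 7, (2/251343) = +1; sign now +1; continue with (31863/251343)
flip (31863/251343) -> (251343/31863): both odd, 31863 mod 4 = 3, 251343 mod 4 = 3, so the flip contributes -1; sign now -1
(251343/31863): 251343 mod 31863 = 28302, so (251343/31863) = (28302/31863)
factor out 2^1: 28302 = 2^1·14151; with 31863 mod 8 = 7, (2/31863) = +1; sign now -1; continue with (14151/31863)
flip (14151/31863) -> (31863/14151): both odd, 14151 mod 4 = 3, 31863 mod 4 = 3, so the flip contributes -1; sign now +1
(31863/14151): 31863 mod 14151 = 3561, so (31863/14151) = (3561/14151)
flip (3561/14151) -> (14151/3561): both odd, 3561 mod 4 = 1, 14151 mod 4 = 3, so the flip contributes +1; sign now +1
(14151/3561): 14151 mod 3561 = 3468, so (14151/3561) = (3468/3561)
factor out 2^2: 3468 = 2^2·867; with 3561 mod 8 = 1, (2/3561) = +1; sign now +1; continue with (867/3561)
flip (867/3561) -> (3561/867): both odd, 867 mod 4 = 3, 3561 mod 4 = 1, so the flip contributes +1; sign now +1
(3561/867): 3561 mod 867 = 93, so (3561/867) = (93/867)
flip (93/867) -> (867/93): both odd, 93 mod 4 = 1, 867 mod 4 = 3, so the flip contributes +1; sign now +1
(867/93): 867 mod 93 = 30, so (867/93) = (30/93)
factor out 2^1: 30 = 2^1·15; with 93 mod 8 = 5, (2/93) = -1; sign now -1; continue with (15/93)
flip (15/93) -> (93/15): both odd, 15 mod 4 = 3, 93 mod 4 = 1, so the flip contributes +1; sign now -1
(93/15): 93 mod 15 = 3, so (93/15) = (3/15)
flip (3/15) -> (15/3): both odd, 3 mod 4 = 3, 15 mod 4 = 3, so the flip contributes -1; sign now +1
(15/3): 15 mod 3 = 0, so (15/3) = (0/3)
reached (0/3); gcd(a, n) > 1, so (0/3) = 0 and the symbol is 0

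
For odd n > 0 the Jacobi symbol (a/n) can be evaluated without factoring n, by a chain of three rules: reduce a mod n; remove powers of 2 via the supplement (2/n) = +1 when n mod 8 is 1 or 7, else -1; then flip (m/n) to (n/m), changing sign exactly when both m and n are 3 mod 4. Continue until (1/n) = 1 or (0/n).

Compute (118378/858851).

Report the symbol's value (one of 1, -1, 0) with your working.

-1

118378 = 2^1·59189; (2/858851) = -1 since 858851 mod 8 = 3, so (118378/858851) = (-1)^1·(59189/858851); sign now -1
reciprocity: (59189/858851) = +1·(858851/59189) since 59189 mod 4 = 1, 858851 mod 4 = 3; sign now -1
(858851/59189) = (30205/59189)   [reduce mod 59189]
reciprocity: (30205/59189) = +1·(59189/30205) since 30205 mod 4 = 1, 59189 mod 4 = 1; sign now -1
(59189/30205) = (28984/30205)   [reduce mod 30205]
28984 = 2^3·3623; (2/30205) = -1 since 30205 mod 8 = 5, so (28984/30205) = (-1)^3·(3623/30205); sign now +1
reciprocity: (3623/30205) = +1·(30205/3623) since 3623 mod 4 = 3, 30205 mod 4 = 1; sign now +1
(30205/3623) = (1221/3623)   [reduce mod 3623]
reciprocity: (1221/3623) = +1·(3623/1221) since 1221 mod 4 = 1, 3623 mod 4 = 3; sign now +1
(3623/1221) = (1181/1221)   [reduce mod 1221]
reciprocity: (1181/1221) = +1·(1221/1181) since 1181 mod 4 = 1, 1221 mod 4 = 1; sign now +1
(1221/1181) = (40/1181)   [reduce mod 1181]
40 = 2^3·5; (2/1181) = -1 since 1181 mod 8 = 5, so (40/1181) = (-1)^3·(5/1181); sign now -1
reciprocity: (5/1181) = +1·(1181/5) since 5 mod 4 = 1, 1181 mod 4 = 1; sign now -1
(1181/5) = (1/5)   [reduce mod 5]
(1/5) = 1; final value = sign = -1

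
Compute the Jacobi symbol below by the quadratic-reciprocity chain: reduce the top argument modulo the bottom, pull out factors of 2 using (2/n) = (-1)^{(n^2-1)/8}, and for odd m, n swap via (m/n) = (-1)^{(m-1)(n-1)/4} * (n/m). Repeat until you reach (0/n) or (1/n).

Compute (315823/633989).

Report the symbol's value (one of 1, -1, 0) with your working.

1

flip (315823/633989) -> (633989/315823): both odd, 315823 mod 4 = 3, 633989 mod 4 = 1, so the flip contributes +1; sign now +1
(633989/315823): 633989 mod 315823 = 2343, so (633989/315823) = (2343/315823)
flip (2343/315823) -> (315823/2343): both odd, 2343 mod 4 = 3, 315823 mod 4 = 3, so the flip contributes -1; sign now -1
(315823/2343): 315823 mod 2343 = 1861, so (315823/2343) = (1861/2343)
flip (1861/2343) -> (2343/1861): both odd, 1861 mod 4 = 1, 2343 mod 4 = 3, so the flip contributes +1; sign now -1
(2343/1861): 2343 mod 1861 = 482, so (2343/1861) = (482/1861)
factor out 2^1: 482 = 2^1·241; with 1861 mod 8 = 5, (2/1861) = -1; sign now +1; continue with (241/1861)
flip (241/1861) -> (1861/241): both odd, 241 mod 4 = 1, 1861 mod 4 = 1, so the flip contributes +1; sign now +1
(1861/241): 1861 mod 241 = 174, so (1861/241) = (174/241)
factor out 2^1: 174 = 2^1·87; with 241 mod 8 = 1, (2/241) = +1; sign now +1; continue with (87/241)
flip (87/241) -> (241/87): both odd, 87 mod 4 = 3, 241 mod 4 = 1, so the flip contributes +1; sign now +1
(241/87): 241 mod 87 = 67, so (241/87) = (67/87)
flip (67/87) -> (87/67): both odd, 67 mod 4 = 3, 87 mod 4 = 3, so the flip contributes -1; sign now -1
(87/67): 87 mod 67 = 20, so (87/67) = (20/67)
factor out 2^2: 20 = 2^2·5; with 67 mod 8 = 3, (2/67) = -1; sign now -1; continue with (5/67)
flip (5/67) -> (67/5): both odd, 5 mod 4 = 1, 67 mod 4 = 3, so the flip contributes +1; sign now -1
(67/5): 67 mod 5 = 2, so (67/5) = (2/5)
factor out 2^1: 2 = 2^1·1; with 5 mod 8 = 5, (2/5) = -1; sign now +1; continue with (1/5)
reached (1/5) = 1, so the symbol is +1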